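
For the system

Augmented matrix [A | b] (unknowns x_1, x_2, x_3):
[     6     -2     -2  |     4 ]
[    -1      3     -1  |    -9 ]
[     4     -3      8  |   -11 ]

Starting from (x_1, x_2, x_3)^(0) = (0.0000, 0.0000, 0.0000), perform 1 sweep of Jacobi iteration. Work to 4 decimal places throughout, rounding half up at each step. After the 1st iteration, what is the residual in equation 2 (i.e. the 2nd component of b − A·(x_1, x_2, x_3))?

-0.7083

Iteration 1:
  x_1 = (4 - (-2)·0.0000 - (-2)·0.0000) / (6) = 0.6667
  x_2 = (-9 - (-1)·0.0000 - (-1)·0.0000) / (3) = -3.0000
  x_3 = (-11 - (4)·0.0000 - (-3)·0.0000) / (8) = -1.3750
Residual b − A·x = (-8.7502, -0.7083, -11.6668)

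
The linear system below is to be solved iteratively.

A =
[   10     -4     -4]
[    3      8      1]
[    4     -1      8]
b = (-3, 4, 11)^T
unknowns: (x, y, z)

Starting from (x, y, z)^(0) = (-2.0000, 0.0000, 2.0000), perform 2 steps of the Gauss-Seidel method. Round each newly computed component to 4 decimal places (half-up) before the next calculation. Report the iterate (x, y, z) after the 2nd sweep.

(0.1781, 0.2916, 1.3224)

Iteration 1:
  x = (-3 - (-4)·0.0000 - (-4)·2.0000) / (10) = 0.5000
  y = (4 - (3)·0.5000 - (1)·2.0000) / (8) = 0.0625
  z = (11 - (4)·0.5000 - (-1)·0.0625) / (8) = 1.1328
Iteration 2:
  x = (-3 - (-4)·0.0625 - (-4)·1.1328) / (10) = 0.1781
  y = (4 - (3)·0.1781 - (1)·1.1328) / (8) = 0.2916
  z = (11 - (4)·0.1781 - (-1)·0.2916) / (8) = 1.3224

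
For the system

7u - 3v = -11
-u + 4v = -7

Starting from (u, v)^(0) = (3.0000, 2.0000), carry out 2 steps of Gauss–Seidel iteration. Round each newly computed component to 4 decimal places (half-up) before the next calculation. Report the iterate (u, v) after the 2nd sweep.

Iteration 1:
  u = (-11 - (-3)·2.0000) / (7) = -0.7143
  v = (-7 - (-1)·-0.7143) / (4) = -1.9286
Iteration 2:
  u = (-11 - (-3)·-1.9286) / (7) = -2.3980
  v = (-7 - (-1)·-2.3980) / (4) = -2.3495

(-2.3980, -2.3495)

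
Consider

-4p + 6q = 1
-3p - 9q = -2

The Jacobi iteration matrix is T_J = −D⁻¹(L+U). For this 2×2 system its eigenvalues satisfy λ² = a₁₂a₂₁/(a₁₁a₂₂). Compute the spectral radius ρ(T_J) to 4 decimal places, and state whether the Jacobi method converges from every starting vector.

a₁₂a₂₁/(a₁₁a₂₂) = (6)·(-3) / ((-4)·(-9)) = -0.500000
ρ = √|-0.500000| = √0.500000 = 0.7071
ρ < 1, so Jacobi converges

0.7071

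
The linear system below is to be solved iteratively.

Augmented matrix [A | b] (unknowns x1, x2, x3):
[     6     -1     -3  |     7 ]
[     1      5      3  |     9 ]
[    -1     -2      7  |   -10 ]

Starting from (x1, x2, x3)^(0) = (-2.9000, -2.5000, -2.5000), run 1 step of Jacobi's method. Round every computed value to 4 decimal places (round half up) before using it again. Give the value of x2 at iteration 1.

3.8800

Iteration 1:
  x1 = (7 - (-1)·-2.5000 - (-3)·-2.5000) / (6) = -0.5000
  x2 = (9 - (1)·-2.9000 - (3)·-2.5000) / (5) = 3.8800
  x3 = (-10 - (-1)·-2.9000 - (-2)·-2.5000) / (7) = -2.5571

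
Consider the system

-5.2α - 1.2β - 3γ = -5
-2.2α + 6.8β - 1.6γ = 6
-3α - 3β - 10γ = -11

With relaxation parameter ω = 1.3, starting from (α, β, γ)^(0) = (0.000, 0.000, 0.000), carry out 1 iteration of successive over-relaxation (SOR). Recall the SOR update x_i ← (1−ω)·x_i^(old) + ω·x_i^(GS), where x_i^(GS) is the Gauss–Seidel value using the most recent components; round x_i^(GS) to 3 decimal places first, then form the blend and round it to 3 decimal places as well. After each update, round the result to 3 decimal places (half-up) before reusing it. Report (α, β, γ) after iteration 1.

Iteration 1:
  α: GS value = (-5 - (-1.2)·0.000 - (-3)·0.000) / (-5.2) = 0.962;  α ← (1−ω)·0.000 + ω·0.962 = 1.251
  β: GS value = (6 - (-2.2)·1.251 - (-1.6)·0.000) / (6.8) = 1.287;  β ← (1−ω)·0.000 + ω·1.287 = 1.673
  γ: GS value = (-11 - (-3)·1.251 - (-3)·1.673) / (-10) = 0.223;  γ ← (1−ω)·0.000 + ω·0.223 = 0.290

(1.251, 1.673, 0.290)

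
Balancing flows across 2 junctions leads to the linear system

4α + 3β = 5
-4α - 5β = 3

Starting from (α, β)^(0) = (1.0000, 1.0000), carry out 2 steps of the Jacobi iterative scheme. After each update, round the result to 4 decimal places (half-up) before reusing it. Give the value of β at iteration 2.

Iteration 1:
  α = (5 - (3)·1.0000) / (4) = 0.5000
  β = (3 - (-4)·1.0000) / (-5) = -1.4000
Iteration 2:
  α = (5 - (3)·-1.4000) / (4) = 2.3000
  β = (3 - (-4)·0.5000) / (-5) = -1.0000

-1.0000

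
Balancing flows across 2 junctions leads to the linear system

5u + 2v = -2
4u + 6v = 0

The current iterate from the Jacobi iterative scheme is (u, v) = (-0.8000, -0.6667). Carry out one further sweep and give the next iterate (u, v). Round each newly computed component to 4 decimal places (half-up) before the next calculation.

(-0.1333, 0.5333)

One sweep:
  u = (-2 - (2)·-0.6667) / (5) = -0.1333
  v = (0 - (4)·-0.8000) / (6) = 0.5333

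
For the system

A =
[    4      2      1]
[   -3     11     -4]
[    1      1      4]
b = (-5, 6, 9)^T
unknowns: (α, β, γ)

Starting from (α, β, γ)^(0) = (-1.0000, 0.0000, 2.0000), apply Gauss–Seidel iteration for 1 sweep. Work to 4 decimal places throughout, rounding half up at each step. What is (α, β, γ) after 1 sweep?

(-1.7500, 0.7955, 2.4886)

Iteration 1:
  α = (-5 - (2)·0.0000 - (1)·2.0000) / (4) = -1.7500
  β = (6 - (-3)·-1.7500 - (-4)·2.0000) / (11) = 0.7955
  γ = (9 - (1)·-1.7500 - (1)·0.7955) / (4) = 2.4886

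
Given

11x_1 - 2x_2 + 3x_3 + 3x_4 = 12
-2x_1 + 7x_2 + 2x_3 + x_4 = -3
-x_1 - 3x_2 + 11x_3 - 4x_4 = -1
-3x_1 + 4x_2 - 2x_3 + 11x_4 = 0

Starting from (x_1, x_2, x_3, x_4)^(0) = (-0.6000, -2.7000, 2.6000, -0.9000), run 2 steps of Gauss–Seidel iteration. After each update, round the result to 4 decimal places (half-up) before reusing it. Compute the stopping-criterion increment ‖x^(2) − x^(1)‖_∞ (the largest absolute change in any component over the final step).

1.0205

Iteration 1:
  x_1 = (12 - (-2)·-2.7000 - (3)·2.6000 - (3)·-0.9000) / (11) = 0.1364
  x_2 = (-3 - (-2)·0.1364 - (2)·2.6000 - (1)·-0.9000) / (7) = -1.0039
  x_3 = (-1 - (-1)·0.1364 - (-3)·-1.0039 - (-4)·-0.9000) / (11) = -0.6796
  x_4 = (0 - (-3)·0.1364 - (4)·-1.0039 - (-2)·-0.6796) / (11) = 0.2787
Iteration 2:
  x_1 = (12 - (-2)·-1.0039 - (3)·-0.6796 - (3)·0.2787) / (11) = 1.0177
  x_2 = (-3 - (-2)·1.0177 - (2)·-0.6796 - (1)·0.2787) / (7) = 0.0166
  x_3 = (-1 - (-1)·1.0177 - (-3)·0.0166 - (-4)·0.2787) / (11) = 0.1075
  x_4 = (0 - (-3)·1.0177 - (4)·0.0166 - (-2)·0.1075) / (11) = 0.2911
Change: (0.8813, 1.0205, 0.7871, 0.0124) → max |·| = 1.0205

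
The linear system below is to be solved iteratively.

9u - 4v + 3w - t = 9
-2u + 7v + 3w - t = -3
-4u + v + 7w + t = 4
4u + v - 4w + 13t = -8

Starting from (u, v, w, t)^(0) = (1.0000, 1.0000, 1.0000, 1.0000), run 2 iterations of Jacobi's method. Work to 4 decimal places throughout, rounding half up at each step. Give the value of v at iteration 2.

Iteration 1:
  u = (9 - (-4)·1.0000 - (3)·1.0000 - (-1)·1.0000) / (9) = 1.2222
  v = (-3 - (-2)·1.0000 - (3)·1.0000 - (-1)·1.0000) / (7) = -0.4286
  w = (4 - (-4)·1.0000 - (1)·1.0000 - (1)·1.0000) / (7) = 0.8571
  t = (-8 - (4)·1.0000 - (1)·1.0000 - (-4)·1.0000) / (13) = -0.6923
Iteration 2:
  u = (9 - (-4)·-0.4286 - (3)·0.8571 - (-1)·-0.6923) / (9) = 0.4469
  v = (-3 - (-2)·1.2222 - (3)·0.8571 - (-1)·-0.6923) / (7) = -0.5456
  w = (4 - (-4)·1.2222 - (1)·-0.4286 - (1)·-0.6923) / (7) = 1.4300
  t = (-8 - (4)·1.2222 - (1)·-0.4286 - (-4)·0.8571) / (13) = -0.6948

-0.5456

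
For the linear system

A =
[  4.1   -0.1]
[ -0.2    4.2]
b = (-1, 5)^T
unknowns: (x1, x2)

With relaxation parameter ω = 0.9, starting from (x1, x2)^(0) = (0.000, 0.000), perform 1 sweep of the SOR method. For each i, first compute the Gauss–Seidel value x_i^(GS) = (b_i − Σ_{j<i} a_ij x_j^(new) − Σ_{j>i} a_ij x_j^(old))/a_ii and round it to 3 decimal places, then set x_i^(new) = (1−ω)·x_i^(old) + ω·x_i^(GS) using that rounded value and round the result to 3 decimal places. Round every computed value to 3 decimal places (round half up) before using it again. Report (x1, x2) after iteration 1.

Iteration 1:
  x1: GS value = (-1 - (-0.1)·0.000) / (4.1) = -0.244;  x1 ← (1−ω)·0.000 + ω·-0.244 = -0.220
  x2: GS value = (5 - (-0.2)·-0.220) / (4.2) = 1.180;  x2 ← (1−ω)·0.000 + ω·1.180 = 1.062

(-0.220, 1.062)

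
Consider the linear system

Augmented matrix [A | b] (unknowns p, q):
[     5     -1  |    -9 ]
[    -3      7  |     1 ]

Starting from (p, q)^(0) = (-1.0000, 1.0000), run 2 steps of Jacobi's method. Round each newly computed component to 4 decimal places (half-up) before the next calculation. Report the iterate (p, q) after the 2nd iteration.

Iteration 1:
  p = (-9 - (-1)·1.0000) / (5) = -1.6000
  q = (1 - (-3)·-1.0000) / (7) = -0.2857
Iteration 2:
  p = (-9 - (-1)·-0.2857) / (5) = -1.8571
  q = (1 - (-3)·-1.6000) / (7) = -0.5429

(-1.8571, -0.5429)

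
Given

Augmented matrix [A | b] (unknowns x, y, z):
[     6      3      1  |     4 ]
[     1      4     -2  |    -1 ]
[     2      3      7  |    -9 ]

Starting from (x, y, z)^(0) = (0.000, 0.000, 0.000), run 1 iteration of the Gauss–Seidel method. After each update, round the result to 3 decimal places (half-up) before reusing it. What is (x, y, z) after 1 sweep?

(0.667, -0.417, -1.298)

Iteration 1:
  x = (4 - (3)·0.000 - (1)·0.000) / (6) = 0.667
  y = (-1 - (1)·0.667 - (-2)·0.000) / (4) = -0.417
  z = (-9 - (2)·0.667 - (3)·-0.417) / (7) = -1.298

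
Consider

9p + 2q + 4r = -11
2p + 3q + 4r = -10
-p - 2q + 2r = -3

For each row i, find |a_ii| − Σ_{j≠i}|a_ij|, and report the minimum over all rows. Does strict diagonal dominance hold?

-3

row 1: |9| − (2+4) = 3
row 2: |3| − (2+4) = -3
row 3: |2| − (1+2) = -1
minimum over rows = -3 → not strictly diagonally dominant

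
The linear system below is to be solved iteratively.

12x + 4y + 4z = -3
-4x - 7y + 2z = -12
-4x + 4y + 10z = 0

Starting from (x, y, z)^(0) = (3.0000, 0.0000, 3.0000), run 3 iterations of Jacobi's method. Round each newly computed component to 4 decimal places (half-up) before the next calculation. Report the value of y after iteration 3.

2.0082

Iteration 1:
  x = (-3 - (4)·0.0000 - (4)·3.0000) / (12) = -1.2500
  y = (-12 - (-4)·3.0000 - (2)·3.0000) / (-7) = 0.8571
  z = (0 - (-4)·3.0000 - (4)·0.0000) / (10) = 1.2000
Iteration 2:
  x = (-3 - (4)·0.8571 - (4)·1.2000) / (12) = -0.9357
  y = (-12 - (-4)·-1.2500 - (2)·1.2000) / (-7) = 2.7714
  z = (0 - (-4)·-1.2500 - (4)·0.8571) / (10) = -0.8428
Iteration 3:
  x = (-3 - (4)·2.7714 - (4)·-0.8428) / (12) = -0.8929
  y = (-12 - (-4)·-0.9357 - (2)·-0.8428) / (-7) = 2.0082
  z = (0 - (-4)·-0.9357 - (4)·2.7714) / (10) = -1.4828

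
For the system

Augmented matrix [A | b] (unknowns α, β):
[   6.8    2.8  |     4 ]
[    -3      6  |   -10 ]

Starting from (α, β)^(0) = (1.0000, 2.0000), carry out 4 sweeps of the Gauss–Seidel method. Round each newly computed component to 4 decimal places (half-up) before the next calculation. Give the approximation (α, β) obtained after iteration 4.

(1.0682, -1.1326)

Iteration 1:
  α = (4 - (2.8)·2.0000) / (6.8) = -0.2353
  β = (-10 - (-3)·-0.2353) / (6) = -1.7843
Iteration 2:
  α = (4 - (2.8)·-1.7843) / (6.8) = 1.3229
  β = (-10 - (-3)·1.3229) / (6) = -1.0052
Iteration 3:
  α = (4 - (2.8)·-1.0052) / (6.8) = 1.0021
  β = (-10 - (-3)·1.0021) / (6) = -1.1656
Iteration 4:
  α = (4 - (2.8)·-1.1656) / (6.8) = 1.0682
  β = (-10 - (-3)·1.0682) / (6) = -1.1326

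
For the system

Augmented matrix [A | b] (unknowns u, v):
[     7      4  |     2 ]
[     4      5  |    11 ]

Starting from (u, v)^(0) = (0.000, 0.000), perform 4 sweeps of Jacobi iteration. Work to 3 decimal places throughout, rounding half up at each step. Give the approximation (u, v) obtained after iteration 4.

(-1.415, 2.873)

Iteration 1:
  u = (2 - (4)·0.000) / (7) = 0.286
  v = (11 - (4)·0.000) / (5) = 2.200
Iteration 2:
  u = (2 - (4)·2.200) / (7) = -0.971
  v = (11 - (4)·0.286) / (5) = 1.971
Iteration 3:
  u = (2 - (4)·1.971) / (7) = -0.841
  v = (11 - (4)·-0.971) / (5) = 2.977
Iteration 4:
  u = (2 - (4)·2.977) / (7) = -1.415
  v = (11 - (4)·-0.841) / (5) = 2.873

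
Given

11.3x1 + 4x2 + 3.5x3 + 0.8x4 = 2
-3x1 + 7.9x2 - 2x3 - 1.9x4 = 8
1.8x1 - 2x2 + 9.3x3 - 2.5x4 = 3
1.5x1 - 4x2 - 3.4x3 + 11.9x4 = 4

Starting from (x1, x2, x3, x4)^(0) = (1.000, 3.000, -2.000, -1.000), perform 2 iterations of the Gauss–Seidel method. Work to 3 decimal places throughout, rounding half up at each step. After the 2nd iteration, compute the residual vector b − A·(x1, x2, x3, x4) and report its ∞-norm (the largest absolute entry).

Iteration 1:
  x1 = (2 - (4)·3.000 - (3.5)·-2.000 - (0.8)·-1.000) / (11.3) = -0.195
  x2 = (8 - (-3)·-0.195 - (-2)·-2.000 - (-1.9)·-1.000) / (7.9) = 0.192
  x3 = (3 - (1.8)·-0.195 - (-2)·0.192 - (-2.5)·-1.000) / (9.3) = 0.133
  x4 = (4 - (1.5)·-0.195 - (-4)·0.192 - (-3.4)·0.133) / (11.9) = 0.463
Iteration 2:
  x1 = (2 - (4)·0.192 - (3.5)·0.133 - (0.8)·0.463) / (11.3) = 0.035
  x2 = (8 - (-3)·0.035 - (-2)·0.133 - (-1.9)·0.463) / (7.9) = 1.171
  x3 = (3 - (1.8)·0.035 - (-2)·1.171 - (-2.5)·0.463) / (9.3) = 0.692
  x4 = (4 - (1.5)·0.035 - (-4)·1.171 - (-3.4)·0.692) / (11.9) = 0.923
Residual b − A·x = (-6.240, 1.992, 1.151, 0.001); ∞-norm = 6.240

6.240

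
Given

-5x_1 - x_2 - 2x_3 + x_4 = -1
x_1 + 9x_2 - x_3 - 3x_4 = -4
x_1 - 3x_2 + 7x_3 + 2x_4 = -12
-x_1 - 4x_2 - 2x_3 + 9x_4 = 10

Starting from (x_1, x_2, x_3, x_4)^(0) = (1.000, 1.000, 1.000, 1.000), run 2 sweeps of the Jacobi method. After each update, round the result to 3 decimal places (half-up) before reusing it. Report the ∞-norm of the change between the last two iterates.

Iteration 1:
  x_1 = (-1 - (-1)·1.000 - (-2)·1.000 - (1)·1.000) / (-5) = -0.200
  x_2 = (-4 - (1)·1.000 - (-1)·1.000 - (-3)·1.000) / (9) = -0.111
  x_3 = (-12 - (1)·1.000 - (-3)·1.000 - (2)·1.000) / (7) = -1.714
  x_4 = (10 - (-1)·1.000 - (-4)·1.000 - (-2)·1.000) / (9) = 1.889
Iteration 2:
  x_1 = (-1 - (-1)·-0.111 - (-2)·-1.714 - (1)·1.889) / (-5) = 1.286
  x_2 = (-4 - (1)·-0.200 - (-1)·-1.714 - (-3)·1.889) / (9) = 0.017
  x_3 = (-12 - (1)·-0.200 - (-3)·-0.111 - (2)·1.889) / (7) = -2.273
  x_4 = (10 - (-1)·-0.200 - (-4)·-0.111 - (-2)·-1.714) / (9) = 0.659
Change: (1.486, 0.128, -0.559, -1.230) → max |·| = 1.486

1.486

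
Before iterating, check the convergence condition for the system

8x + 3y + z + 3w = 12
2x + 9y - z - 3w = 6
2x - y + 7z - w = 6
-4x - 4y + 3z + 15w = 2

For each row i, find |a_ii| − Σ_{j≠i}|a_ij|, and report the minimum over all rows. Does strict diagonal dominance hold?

1

row 1: |8| − (3+1+3) = 1
row 2: |9| − (2+1+3) = 3
row 3: |7| − (2+1+1) = 3
row 4: |15| − (4+4+3) = 4
minimum over rows = 1 → strictly diagonally dominant (convergence guaranteed)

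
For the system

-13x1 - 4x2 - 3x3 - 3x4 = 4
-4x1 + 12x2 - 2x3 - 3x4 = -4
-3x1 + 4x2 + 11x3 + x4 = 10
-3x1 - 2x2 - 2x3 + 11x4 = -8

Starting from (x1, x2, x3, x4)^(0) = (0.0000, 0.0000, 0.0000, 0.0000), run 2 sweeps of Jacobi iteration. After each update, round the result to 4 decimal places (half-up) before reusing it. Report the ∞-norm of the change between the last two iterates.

0.1329

Iteration 1:
  x1 = (4 - (-4)·0.0000 - (-3)·0.0000 - (-3)·0.0000) / (-13) = -0.3077
  x2 = (-4 - (-4)·0.0000 - (-2)·0.0000 - (-3)·0.0000) / (12) = -0.3333
  x3 = (10 - (-3)·0.0000 - (4)·0.0000 - (1)·0.0000) / (11) = 0.9091
  x4 = (-8 - (-3)·0.0000 - (-2)·0.0000 - (-2)·0.0000) / (11) = -0.7273
Iteration 2:
  x1 = (4 - (-4)·-0.3333 - (-3)·0.9091 - (-3)·-0.7273) / (-13) = -0.2471
  x2 = (-4 - (-4)·-0.3077 - (-2)·0.9091 - (-3)·-0.7273) / (12) = -0.4662
  x3 = (10 - (-3)·-0.3077 - (4)·-0.3333 - (1)·-0.7273) / (11) = 1.0125
  x4 = (-8 - (-3)·-0.3077 - (-2)·-0.3333 - (-2)·0.9091) / (11) = -0.7065
Change: (0.0606, -0.1329, 0.1034, 0.0208) → max |·| = 0.1329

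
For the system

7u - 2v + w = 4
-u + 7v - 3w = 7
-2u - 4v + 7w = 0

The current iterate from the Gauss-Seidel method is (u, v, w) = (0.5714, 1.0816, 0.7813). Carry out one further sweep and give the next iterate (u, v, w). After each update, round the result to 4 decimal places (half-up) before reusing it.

(0.7688, 1.4447, 1.0452)

One sweep:
  u = (4 - (-2)·1.0816 - (1)·0.7813) / (7) = 0.7688
  v = (7 - (-1)·0.7688 - (-3)·0.7813) / (7) = 1.4447
  w = (0 - (-2)·0.7688 - (-4)·1.4447) / (7) = 1.0452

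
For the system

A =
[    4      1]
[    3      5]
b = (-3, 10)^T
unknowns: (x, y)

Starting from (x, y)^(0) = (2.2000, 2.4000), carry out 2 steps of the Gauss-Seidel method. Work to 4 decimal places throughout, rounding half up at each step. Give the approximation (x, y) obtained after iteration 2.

(-1.4525, 2.8715)

Iteration 1:
  x = (-3 - (1)·2.4000) / (4) = -1.3500
  y = (10 - (3)·-1.3500) / (5) = 2.8100
Iteration 2:
  x = (-3 - (1)·2.8100) / (4) = -1.4525
  y = (10 - (3)·-1.4525) / (5) = 2.8715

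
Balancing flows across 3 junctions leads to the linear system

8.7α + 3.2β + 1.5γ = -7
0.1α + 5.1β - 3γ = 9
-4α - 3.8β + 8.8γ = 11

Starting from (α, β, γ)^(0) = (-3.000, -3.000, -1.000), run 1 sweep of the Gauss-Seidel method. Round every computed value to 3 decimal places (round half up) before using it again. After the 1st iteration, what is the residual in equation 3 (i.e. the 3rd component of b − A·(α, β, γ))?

0.000

Iteration 1:
  α = (-7 - (3.2)·-3.000 - (1.5)·-1.000) / (8.7) = 0.471
  β = (9 - (0.1)·0.471 - (-3)·-1.000) / (5.1) = 1.167
  γ = (11 - (-4)·0.471 - (-3.8)·1.167) / (8.8) = 1.968
Residual b − A·x = (-17.784, 8.905, 0.000)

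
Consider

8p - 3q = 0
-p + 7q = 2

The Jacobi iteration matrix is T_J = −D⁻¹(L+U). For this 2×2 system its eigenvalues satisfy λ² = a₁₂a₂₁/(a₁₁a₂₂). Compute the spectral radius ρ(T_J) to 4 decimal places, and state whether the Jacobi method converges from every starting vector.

a₁₂a₂₁/(a₁₁a₂₂) = (-3)·(-1) / ((8)·(7)) = 0.053571
ρ = √|0.053571| = √0.053571 = 0.2315
ρ < 1, so Jacobi converges

0.2315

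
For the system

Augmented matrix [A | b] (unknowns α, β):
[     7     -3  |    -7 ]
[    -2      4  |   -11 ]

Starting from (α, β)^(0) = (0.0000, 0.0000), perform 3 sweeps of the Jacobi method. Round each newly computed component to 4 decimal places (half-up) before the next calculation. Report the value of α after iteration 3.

Iteration 1:
  α = (-7 - (-3)·0.0000) / (7) = -1.0000
  β = (-11 - (-2)·0.0000) / (4) = -2.7500
Iteration 2:
  α = (-7 - (-3)·-2.7500) / (7) = -2.1786
  β = (-11 - (-2)·-1.0000) / (4) = -3.2500
Iteration 3:
  α = (-7 - (-3)·-3.2500) / (7) = -2.3929
  β = (-11 - (-2)·-2.1786) / (4) = -3.8393

-2.3929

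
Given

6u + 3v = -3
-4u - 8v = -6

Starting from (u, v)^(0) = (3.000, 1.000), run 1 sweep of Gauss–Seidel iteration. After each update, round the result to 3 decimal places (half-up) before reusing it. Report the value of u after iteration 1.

-1.000

Iteration 1:
  u = (-3 - (3)·1.000) / (6) = -1.000
  v = (-6 - (-4)·-1.000) / (-8) = 1.250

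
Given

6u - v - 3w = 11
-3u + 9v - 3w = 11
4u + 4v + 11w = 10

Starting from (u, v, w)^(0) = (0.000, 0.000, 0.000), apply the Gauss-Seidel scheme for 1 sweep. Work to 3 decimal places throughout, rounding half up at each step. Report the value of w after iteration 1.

-0.424

Iteration 1:
  u = (11 - (-1)·0.000 - (-3)·0.000) / (6) = 1.833
  v = (11 - (-3)·1.833 - (-3)·0.000) / (9) = 1.833
  w = (10 - (4)·1.833 - (4)·1.833) / (11) = -0.424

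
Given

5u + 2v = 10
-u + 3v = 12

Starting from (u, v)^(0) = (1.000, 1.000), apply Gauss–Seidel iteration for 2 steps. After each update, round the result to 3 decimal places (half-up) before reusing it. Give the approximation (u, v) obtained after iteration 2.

(0.187, 4.062)

Iteration 1:
  u = (10 - (2)·1.000) / (5) = 1.600
  v = (12 - (-1)·1.600) / (3) = 4.533
Iteration 2:
  u = (10 - (2)·4.533) / (5) = 0.187
  v = (12 - (-1)·0.187) / (3) = 4.062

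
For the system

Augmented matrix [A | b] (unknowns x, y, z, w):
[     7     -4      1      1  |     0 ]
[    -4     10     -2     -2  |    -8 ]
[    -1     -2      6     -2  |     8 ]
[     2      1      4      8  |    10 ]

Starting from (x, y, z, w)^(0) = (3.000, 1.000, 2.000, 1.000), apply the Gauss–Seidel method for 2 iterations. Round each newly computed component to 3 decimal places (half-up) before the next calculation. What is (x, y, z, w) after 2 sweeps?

Iteration 1:
  x = (0 - (-4)·1.000 - (1)·2.000 - (1)·1.000) / (7) = 0.143
  y = (-8 - (-4)·0.143 - (-2)·2.000 - (-2)·1.000) / (10) = -0.143
  z = (8 - (-1)·0.143 - (-2)·-0.143 - (-2)·1.000) / (6) = 1.643
  w = (10 - (2)·0.143 - (1)·-0.143 - (4)·1.643) / (8) = 0.411
Iteration 2:
  x = (0 - (-4)·-0.143 - (1)·1.643 - (1)·0.411) / (7) = -0.375
  y = (-8 - (-4)·-0.375 - (-2)·1.643 - (-2)·0.411) / (10) = -0.539
  z = (8 - (-1)·-0.375 - (-2)·-0.539 - (-2)·0.411) / (6) = 1.228
  w = (10 - (2)·-0.375 - (1)·-0.539 - (4)·1.228) / (8) = 0.797

(-0.375, -0.539, 1.228, 0.797)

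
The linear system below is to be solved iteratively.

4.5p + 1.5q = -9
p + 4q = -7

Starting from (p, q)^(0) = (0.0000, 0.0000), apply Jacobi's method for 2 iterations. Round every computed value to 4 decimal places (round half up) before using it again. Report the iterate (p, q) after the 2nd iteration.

Iteration 1:
  p = (-9 - (1.5)·0.0000) / (4.5) = -2.0000
  q = (-7 - (1)·0.0000) / (4) = -1.7500
Iteration 2:
  p = (-9 - (1.5)·-1.7500) / (4.5) = -1.4167
  q = (-7 - (1)·-2.0000) / (4) = -1.2500

(-1.4167, -1.2500)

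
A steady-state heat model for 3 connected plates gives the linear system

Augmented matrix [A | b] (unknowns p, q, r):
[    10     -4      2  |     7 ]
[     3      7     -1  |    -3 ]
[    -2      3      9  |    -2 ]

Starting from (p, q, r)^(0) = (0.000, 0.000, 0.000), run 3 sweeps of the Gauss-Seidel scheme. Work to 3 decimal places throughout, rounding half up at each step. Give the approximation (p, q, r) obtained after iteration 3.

Iteration 1:
  p = (7 - (-4)·0.000 - (2)·0.000) / (10) = 0.700
  q = (-3 - (3)·0.700 - (-1)·0.000) / (7) = -0.729
  r = (-2 - (-2)·0.700 - (3)·-0.729) / (9) = 0.176
Iteration 2:
  p = (7 - (-4)·-0.729 - (2)·0.176) / (10) = 0.373
  q = (-3 - (3)·0.373 - (-1)·0.176) / (7) = -0.563
  r = (-2 - (-2)·0.373 - (3)·-0.563) / (9) = 0.048
Iteration 3:
  p = (7 - (-4)·-0.563 - (2)·0.048) / (10) = 0.465
  q = (-3 - (3)·0.465 - (-1)·0.048) / (7) = -0.621
  r = (-2 - (-2)·0.465 - (3)·-0.621) / (9) = 0.088

(0.465, -0.621, 0.088)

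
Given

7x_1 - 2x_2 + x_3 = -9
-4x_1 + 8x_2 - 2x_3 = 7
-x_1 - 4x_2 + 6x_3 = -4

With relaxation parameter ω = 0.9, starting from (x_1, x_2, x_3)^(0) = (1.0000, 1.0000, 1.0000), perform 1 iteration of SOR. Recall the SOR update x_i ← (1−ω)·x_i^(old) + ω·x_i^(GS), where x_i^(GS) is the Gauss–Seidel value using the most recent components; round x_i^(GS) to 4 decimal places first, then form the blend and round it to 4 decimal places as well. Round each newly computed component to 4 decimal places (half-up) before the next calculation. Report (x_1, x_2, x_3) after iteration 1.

Iteration 1:
  x_1: GS value = (-9 - (-2)·1.0000 - (1)·1.0000) / (7) = -1.1429;  x_1 ← (1−ω)·1.0000 + ω·-1.1429 = -0.9286
  x_2: GS value = (7 - (-4)·-0.9286 - (-2)·1.0000) / (8) = 0.6607;  x_2 ← (1−ω)·1.0000 + ω·0.6607 = 0.6946
  x_3: GS value = (-4 - (-1)·-0.9286 - (-4)·0.6946) / (6) = -0.3584;  x_3 ← (1−ω)·1.0000 + ω·-0.3584 = -0.2226

(-0.9286, 0.6946, -0.2226)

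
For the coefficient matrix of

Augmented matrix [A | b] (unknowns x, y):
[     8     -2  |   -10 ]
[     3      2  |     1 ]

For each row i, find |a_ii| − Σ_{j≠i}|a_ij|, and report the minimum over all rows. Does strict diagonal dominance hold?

row 1: |8| − (2) = 6
row 2: |2| − (3) = -1
minimum over rows = -1 → not strictly diagonally dominant

-1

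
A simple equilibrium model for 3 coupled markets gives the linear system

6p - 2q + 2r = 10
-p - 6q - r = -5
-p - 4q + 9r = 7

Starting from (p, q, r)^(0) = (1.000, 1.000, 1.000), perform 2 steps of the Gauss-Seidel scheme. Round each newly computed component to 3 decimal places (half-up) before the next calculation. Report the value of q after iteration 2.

0.408

Iteration 1:
  p = (10 - (-2)·1.000 - (2)·1.000) / (6) = 1.667
  q = (-5 - (-1)·1.667 - (-1)·1.000) / (-6) = 0.389
  r = (7 - (-1)·1.667 - (-4)·0.389) / (9) = 1.136
Iteration 2:
  p = (10 - (-2)·0.389 - (2)·1.136) / (6) = 1.418
  q = (-5 - (-1)·1.418 - (-1)·1.136) / (-6) = 0.408
  r = (7 - (-1)·1.418 - (-4)·0.408) / (9) = 1.117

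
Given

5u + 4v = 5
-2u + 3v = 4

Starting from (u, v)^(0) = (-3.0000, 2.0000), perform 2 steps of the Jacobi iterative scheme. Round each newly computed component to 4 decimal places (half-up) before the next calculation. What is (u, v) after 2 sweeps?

Iteration 1:
  u = (5 - (4)·2.0000) / (5) = -0.6000
  v = (4 - (-2)·-3.0000) / (3) = -0.6667
Iteration 2:
  u = (5 - (4)·-0.6667) / (5) = 1.5334
  v = (4 - (-2)·-0.6000) / (3) = 0.9333

(1.5334, 0.9333)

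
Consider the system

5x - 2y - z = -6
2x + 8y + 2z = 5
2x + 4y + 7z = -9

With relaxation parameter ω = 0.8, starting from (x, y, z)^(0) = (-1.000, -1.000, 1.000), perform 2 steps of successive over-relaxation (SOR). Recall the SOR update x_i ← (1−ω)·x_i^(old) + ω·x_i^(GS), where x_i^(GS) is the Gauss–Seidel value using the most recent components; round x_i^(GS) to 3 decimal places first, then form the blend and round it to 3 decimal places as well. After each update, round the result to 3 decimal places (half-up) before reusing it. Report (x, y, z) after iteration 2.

Iteration 1:
  x: GS value = (-6 - (-2)·-1.000 - (-1)·1.000) / (5) = -1.400;  x ← (1−ω)·-1.000 + ω·-1.400 = -1.320
  y: GS value = (5 - (2)·-1.320 - (2)·1.000) / (8) = 0.705;  y ← (1−ω)·-1.000 + ω·0.705 = 0.364
  z: GS value = (-9 - (2)·-1.320 - (4)·0.364) / (7) = -1.117;  z ← (1−ω)·1.000 + ω·-1.117 = -0.694
Iteration 2:
  x: GS value = (-6 - (-2)·0.364 - (-1)·-0.694) / (5) = -1.193;  x ← (1−ω)·-1.320 + ω·-1.193 = -1.218
  y: GS value = (5 - (2)·-1.218 - (2)·-0.694) / (8) = 1.103;  y ← (1−ω)·0.364 + ω·1.103 = 0.955
  z: GS value = (-9 - (2)·-1.218 - (4)·0.955) / (7) = -1.483;  z ← (1−ω)·-0.694 + ω·-1.483 = -1.325

(-1.218, 0.955, -1.325)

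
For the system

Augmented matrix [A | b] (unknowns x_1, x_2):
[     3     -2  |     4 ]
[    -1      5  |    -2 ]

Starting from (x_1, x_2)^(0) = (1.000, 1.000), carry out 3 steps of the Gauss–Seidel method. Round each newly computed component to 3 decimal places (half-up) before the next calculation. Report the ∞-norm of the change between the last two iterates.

Iteration 1:
  x_1 = (4 - (-2)·1.000) / (3) = 2.000
  x_2 = (-2 - (-1)·2.000) / (5) = 0.000
Iteration 2:
  x_1 = (4 - (-2)·0.000) / (3) = 1.333
  x_2 = (-2 - (-1)·1.333) / (5) = -0.133
Iteration 3:
  x_1 = (4 - (-2)·-0.133) / (3) = 1.245
  x_2 = (-2 - (-1)·1.245) / (5) = -0.151
Change: (-0.088, -0.018) → max |·| = 0.088

0.088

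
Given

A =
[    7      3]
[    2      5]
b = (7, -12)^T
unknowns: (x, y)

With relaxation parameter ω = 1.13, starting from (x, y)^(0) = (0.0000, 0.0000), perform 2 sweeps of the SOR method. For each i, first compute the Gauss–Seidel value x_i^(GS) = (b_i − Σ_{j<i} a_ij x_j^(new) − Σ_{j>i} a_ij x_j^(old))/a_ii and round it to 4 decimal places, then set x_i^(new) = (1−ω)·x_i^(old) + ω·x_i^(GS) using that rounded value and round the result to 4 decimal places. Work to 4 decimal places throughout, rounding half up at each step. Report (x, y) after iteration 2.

Iteration 1:
  x: GS value = (7 - (3)·0.0000) / (7) = 1.0000;  x ← (1−ω)·0.0000 + ω·1.0000 = 1.1300
  y: GS value = (-12 - (2)·1.1300) / (5) = -2.8520;  y ← (1−ω)·0.0000 + ω·-2.8520 = -3.2228
Iteration 2:
  x: GS value = (7 - (3)·-3.2228) / (7) = 2.3812;  x ← (1−ω)·1.1300 + ω·2.3812 = 2.5439
  y: GS value = (-12 - (2)·2.5439) / (5) = -3.4176;  y ← (1−ω)·-3.2228 + ω·-3.4176 = -3.4429

(2.5439, -3.4429)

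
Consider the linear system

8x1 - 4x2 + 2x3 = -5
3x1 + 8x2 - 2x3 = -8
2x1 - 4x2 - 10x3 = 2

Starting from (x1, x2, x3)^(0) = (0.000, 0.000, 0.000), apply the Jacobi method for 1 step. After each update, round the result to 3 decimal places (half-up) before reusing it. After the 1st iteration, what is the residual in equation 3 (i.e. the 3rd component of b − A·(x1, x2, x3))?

-2.750

Iteration 1:
  x1 = (-5 - (-4)·0.000 - (2)·0.000) / (8) = -0.625
  x2 = (-8 - (3)·0.000 - (-2)·0.000) / (8) = -1.000
  x3 = (2 - (2)·0.000 - (-4)·0.000) / (-10) = -0.200
Residual b − A·x = (-3.600, 1.475, -2.750)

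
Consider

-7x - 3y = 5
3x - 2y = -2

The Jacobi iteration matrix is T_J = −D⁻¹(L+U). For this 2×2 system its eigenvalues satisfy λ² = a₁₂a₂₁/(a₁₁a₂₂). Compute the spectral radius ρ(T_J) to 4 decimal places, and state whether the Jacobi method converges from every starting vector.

a₁₂a₂₁/(a₁₁a₂₂) = (-3)·(3) / ((-7)·(-2)) = -0.642857
ρ = √|-0.642857| = √0.642857 = 0.8018
ρ < 1, so Jacobi converges

0.8018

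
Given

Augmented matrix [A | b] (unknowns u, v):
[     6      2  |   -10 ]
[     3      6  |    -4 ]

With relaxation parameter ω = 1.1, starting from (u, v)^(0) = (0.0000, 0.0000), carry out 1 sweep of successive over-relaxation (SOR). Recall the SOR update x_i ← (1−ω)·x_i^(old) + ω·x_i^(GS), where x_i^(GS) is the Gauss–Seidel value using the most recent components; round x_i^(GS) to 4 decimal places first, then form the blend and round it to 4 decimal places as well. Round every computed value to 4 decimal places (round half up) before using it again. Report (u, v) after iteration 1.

(-1.8334, 0.2750)

Iteration 1:
  u: GS value = (-10 - (2)·0.0000) / (6) = -1.6667;  u ← (1−ω)·0.0000 + ω·-1.6667 = -1.8334
  v: GS value = (-4 - (3)·-1.8334) / (6) = 0.2500;  v ← (1−ω)·0.0000 + ω·0.2500 = 0.2750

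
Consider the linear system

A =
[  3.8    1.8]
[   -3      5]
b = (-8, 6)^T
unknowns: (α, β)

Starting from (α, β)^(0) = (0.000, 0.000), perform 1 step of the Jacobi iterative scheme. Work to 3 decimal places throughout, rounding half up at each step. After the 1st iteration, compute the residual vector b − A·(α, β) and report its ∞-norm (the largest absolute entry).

Iteration 1:
  α = (-8 - (1.8)·0.000) / (3.8) = -2.105
  β = (6 - (-3)·0.000) / (5) = 1.200
Residual b − A·x = (-2.161, -6.315); ∞-norm = 6.315

6.315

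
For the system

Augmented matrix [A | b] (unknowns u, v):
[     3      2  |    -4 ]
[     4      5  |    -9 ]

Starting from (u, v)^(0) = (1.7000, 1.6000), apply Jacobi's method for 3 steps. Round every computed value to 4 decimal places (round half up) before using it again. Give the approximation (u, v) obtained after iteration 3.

Iteration 1:
  u = (-4 - (2)·1.6000) / (3) = -2.4000
  v = (-9 - (4)·1.7000) / (5) = -3.1600
Iteration 2:
  u = (-4 - (2)·-3.1600) / (3) = 0.7733
  v = (-9 - (4)·-2.4000) / (5) = 0.1200
Iteration 3:
  u = (-4 - (2)·0.1200) / (3) = -1.4133
  v = (-9 - (4)·0.7733) / (5) = -2.4186

(-1.4133, -2.4186)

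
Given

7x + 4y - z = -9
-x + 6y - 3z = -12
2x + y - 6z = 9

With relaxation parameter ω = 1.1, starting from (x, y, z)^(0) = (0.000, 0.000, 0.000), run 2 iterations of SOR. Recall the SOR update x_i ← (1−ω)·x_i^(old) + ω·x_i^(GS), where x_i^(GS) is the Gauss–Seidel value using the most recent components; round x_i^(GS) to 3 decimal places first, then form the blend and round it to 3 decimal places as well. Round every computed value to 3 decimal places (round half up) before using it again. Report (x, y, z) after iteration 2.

Iteration 1:
  x: GS value = (-9 - (4)·0.000 - (-1)·0.000) / (7) = -1.286;  x ← (1−ω)·0.000 + ω·-1.286 = -1.415
  y: GS value = (-12 - (-1)·-1.415 - (-3)·0.000) / (6) = -2.236;  y ← (1−ω)·0.000 + ω·-2.236 = -2.460
  z: GS value = (9 - (2)·-1.415 - (1)·-2.460) / (-6) = -2.382;  z ← (1−ω)·0.000 + ω·-2.382 = -2.620
Iteration 2:
  x: GS value = (-9 - (4)·-2.460 - (-1)·-2.620) / (7) = -0.254;  x ← (1−ω)·-1.415 + ω·-0.254 = -0.138
  y: GS value = (-12 - (-1)·-0.138 - (-3)·-2.620) / (6) = -3.333;  y ← (1−ω)·-2.460 + ω·-3.333 = -3.420
  z: GS value = (9 - (2)·-0.138 - (1)·-3.420) / (-6) = -2.116;  z ← (1−ω)·-2.620 + ω·-2.116 = -2.066

(-0.138, -3.420, -2.066)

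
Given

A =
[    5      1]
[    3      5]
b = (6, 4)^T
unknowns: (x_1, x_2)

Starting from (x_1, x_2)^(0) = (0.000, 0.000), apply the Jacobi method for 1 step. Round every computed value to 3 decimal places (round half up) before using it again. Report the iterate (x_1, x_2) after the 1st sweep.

(1.200, 0.800)

Iteration 1:
  x_1 = (6 - (1)·0.000) / (5) = 1.200
  x_2 = (4 - (3)·0.000) / (5) = 0.800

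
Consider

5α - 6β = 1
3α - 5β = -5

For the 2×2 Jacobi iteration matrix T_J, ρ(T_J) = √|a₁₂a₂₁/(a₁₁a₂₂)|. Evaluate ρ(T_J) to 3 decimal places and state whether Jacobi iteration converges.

a₁₂a₂₁/(a₁₁a₂₂) = (-6)·(3) / ((5)·(-5)) = 0.720000
ρ = √|0.720000| = √0.720000 = 0.849
ρ < 1, so Jacobi converges

0.849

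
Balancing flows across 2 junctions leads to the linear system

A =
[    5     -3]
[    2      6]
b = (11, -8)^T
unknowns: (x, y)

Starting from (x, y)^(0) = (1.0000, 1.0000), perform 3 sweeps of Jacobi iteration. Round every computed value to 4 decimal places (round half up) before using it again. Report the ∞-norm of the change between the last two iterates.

0.5334

Iteration 1:
  x = (11 - (-3)·1.0000) / (5) = 2.8000
  y = (-8 - (2)·1.0000) / (6) = -1.6667
Iteration 2:
  x = (11 - (-3)·-1.6667) / (5) = 1.2000
  y = (-8 - (2)·2.8000) / (6) = -2.2667
Iteration 3:
  x = (11 - (-3)·-2.2667) / (5) = 0.8400
  y = (-8 - (2)·1.2000) / (6) = -1.7333
Change: (-0.3600, 0.5334) → max |·| = 0.5334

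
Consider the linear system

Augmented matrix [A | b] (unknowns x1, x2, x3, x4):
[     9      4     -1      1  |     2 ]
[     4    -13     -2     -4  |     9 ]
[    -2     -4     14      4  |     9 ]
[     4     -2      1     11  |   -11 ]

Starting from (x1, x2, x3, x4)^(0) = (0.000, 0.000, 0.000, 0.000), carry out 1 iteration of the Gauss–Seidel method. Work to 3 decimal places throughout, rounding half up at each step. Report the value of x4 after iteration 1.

Iteration 1:
  x1 = (2 - (4)·0.000 - (-1)·0.000 - (1)·0.000) / (9) = 0.222
  x2 = (9 - (4)·0.222 - (-2)·0.000 - (-4)·0.000) / (-13) = -0.624
  x3 = (9 - (-2)·0.222 - (-4)·-0.624 - (4)·0.000) / (14) = 0.496
  x4 = (-11 - (4)·0.222 - (-2)·-0.624 - (1)·0.496) / (11) = -1.239

-1.239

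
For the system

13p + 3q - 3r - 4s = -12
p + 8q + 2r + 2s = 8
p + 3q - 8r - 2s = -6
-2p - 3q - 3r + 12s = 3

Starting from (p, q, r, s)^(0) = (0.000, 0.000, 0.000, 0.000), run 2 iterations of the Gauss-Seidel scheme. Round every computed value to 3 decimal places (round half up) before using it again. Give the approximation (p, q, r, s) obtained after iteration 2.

(-0.741, 0.670, 0.749, 0.481)

Iteration 1:
  p = (-12 - (3)·0.000 - (-3)·0.000 - (-4)·0.000) / (13) = -0.923
  q = (8 - (1)·-0.923 - (2)·0.000 - (2)·0.000) / (8) = 1.115
  r = (-6 - (1)·-0.923 - (3)·1.115 - (-2)·0.000) / (-8) = 1.053
  s = (3 - (-2)·-0.923 - (-3)·1.115 - (-3)·1.053) / (12) = 0.638
Iteration 2:
  p = (-12 - (3)·1.115 - (-3)·1.053 - (-4)·0.638) / (13) = -0.741
  q = (8 - (1)·-0.741 - (2)·1.053 - (2)·0.638) / (8) = 0.670
  r = (-6 - (1)·-0.741 - (3)·0.670 - (-2)·0.638) / (-8) = 0.749
  s = (3 - (-2)·-0.741 - (-3)·0.670 - (-3)·0.749) / (12) = 0.481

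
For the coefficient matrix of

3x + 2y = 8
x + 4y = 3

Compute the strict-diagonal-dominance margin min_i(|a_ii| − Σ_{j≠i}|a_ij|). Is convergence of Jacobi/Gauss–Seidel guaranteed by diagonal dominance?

1

row 1: |3| − (2) = 1
row 2: |4| − (1) = 3
minimum over rows = 1 → strictly diagonally dominant (convergence guaranteed)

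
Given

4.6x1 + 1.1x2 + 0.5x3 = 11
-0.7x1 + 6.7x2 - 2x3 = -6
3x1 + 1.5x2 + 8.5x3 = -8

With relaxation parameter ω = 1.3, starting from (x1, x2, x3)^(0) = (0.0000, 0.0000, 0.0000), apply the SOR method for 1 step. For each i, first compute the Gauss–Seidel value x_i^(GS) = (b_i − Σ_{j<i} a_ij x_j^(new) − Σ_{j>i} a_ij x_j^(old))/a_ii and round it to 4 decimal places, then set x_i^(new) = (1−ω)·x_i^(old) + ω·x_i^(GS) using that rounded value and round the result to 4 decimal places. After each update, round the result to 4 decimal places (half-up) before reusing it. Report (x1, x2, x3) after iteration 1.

(3.1087, -0.7419, -2.4796)

Iteration 1:
  x1: GS value = (11 - (1.1)·0.0000 - (0.5)·0.0000) / (4.6) = 2.3913;  x1 ← (1−ω)·0.0000 + ω·2.3913 = 3.1087
  x2: GS value = (-6 - (-0.7)·3.1087 - (-2)·0.0000) / (6.7) = -0.5707;  x2 ← (1−ω)·0.0000 + ω·-0.5707 = -0.7419
  x3: GS value = (-8 - (3)·3.1087 - (1.5)·-0.7419) / (8.5) = -1.9074;  x3 ← (1−ω)·0.0000 + ω·-1.9074 = -2.4796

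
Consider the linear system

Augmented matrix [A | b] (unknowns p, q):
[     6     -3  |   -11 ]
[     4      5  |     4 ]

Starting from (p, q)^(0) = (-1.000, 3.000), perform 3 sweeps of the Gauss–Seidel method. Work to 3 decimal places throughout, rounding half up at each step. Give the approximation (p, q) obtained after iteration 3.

(-0.913, 1.530)

Iteration 1:
  p = (-11 - (-3)·3.000) / (6) = -0.333
  q = (4 - (4)·-0.333) / (5) = 1.066
Iteration 2:
  p = (-11 - (-3)·1.066) / (6) = -1.300
  q = (4 - (4)·-1.300) / (5) = 1.840
Iteration 3:
  p = (-11 - (-3)·1.840) / (6) = -0.913
  q = (4 - (4)·-0.913) / (5) = 1.530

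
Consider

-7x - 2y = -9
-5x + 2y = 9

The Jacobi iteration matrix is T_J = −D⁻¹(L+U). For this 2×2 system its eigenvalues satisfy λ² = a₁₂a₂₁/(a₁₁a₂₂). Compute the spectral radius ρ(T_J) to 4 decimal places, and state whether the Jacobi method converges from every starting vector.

0.8452

a₁₂a₂₁/(a₁₁a₂₂) = (-2)·(-5) / ((-7)·(2)) = -0.714286
ρ = √|-0.714286| = √0.714286 = 0.8452
ρ < 1, so Jacobi converges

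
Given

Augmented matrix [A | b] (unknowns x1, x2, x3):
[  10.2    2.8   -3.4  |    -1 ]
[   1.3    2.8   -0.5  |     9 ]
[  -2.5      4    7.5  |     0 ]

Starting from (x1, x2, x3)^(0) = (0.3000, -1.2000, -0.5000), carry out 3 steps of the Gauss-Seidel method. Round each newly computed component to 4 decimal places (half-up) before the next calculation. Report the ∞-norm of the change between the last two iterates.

Iteration 1:
  x1 = (-1 - (2.8)·-1.2000 - (-3.4)·-0.5000) / (10.2) = 0.0647
  x2 = (9 - (1.3)·0.0647 - (-0.5)·-0.5000) / (2.8) = 3.0950
  x3 = (0 - (-2.5)·0.0647 - (4)·3.0950) / (7.5) = -1.6291
Iteration 2:
  x1 = (-1 - (2.8)·3.0950 - (-3.4)·-1.6291) / (10.2) = -1.4907
  x2 = (9 - (1.3)·-1.4907 - (-0.5)·-1.6291) / (2.8) = 3.6155
  x3 = (0 - (-2.5)·-1.4907 - (4)·3.6155) / (7.5) = -2.4252
Iteration 3:
  x1 = (-1 - (2.8)·3.6155 - (-3.4)·-2.4252) / (10.2) = -1.8989
  x2 = (9 - (1.3)·-1.8989 - (-0.5)·-2.4252) / (2.8) = 3.6628
  x3 = (0 - (-2.5)·-1.8989 - (4)·3.6628) / (7.5) = -2.5865
Change: (-0.4082, 0.0473, -0.1613) → max |·| = 0.4082

0.4082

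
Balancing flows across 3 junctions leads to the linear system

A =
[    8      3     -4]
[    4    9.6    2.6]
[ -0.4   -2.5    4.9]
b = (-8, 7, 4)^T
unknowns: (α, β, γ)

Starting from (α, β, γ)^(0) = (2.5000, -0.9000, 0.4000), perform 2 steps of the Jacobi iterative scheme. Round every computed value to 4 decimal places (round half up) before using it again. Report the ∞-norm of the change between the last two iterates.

1.1907

Iteration 1:
  α = (-8 - (3)·-0.9000 - (-4)·0.4000) / (8) = -0.4625
  β = (7 - (4)·2.5000 - (2.6)·0.4000) / (9.6) = -0.4208
  γ = (4 - (-0.4)·2.5000 - (-2.5)·-0.9000) / (4.9) = 0.5612
Iteration 2:
  α = (-8 - (3)·-0.4208 - (-4)·0.5612) / (8) = -0.5616
  β = (7 - (4)·-0.4625 - (2.6)·0.5612) / (9.6) = 0.7699
  γ = (4 - (-0.4)·-0.4625 - (-2.5)·-0.4208) / (4.9) = 0.5639
Change: (-0.0991, 1.1907, 0.0027) → max |·| = 1.1907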